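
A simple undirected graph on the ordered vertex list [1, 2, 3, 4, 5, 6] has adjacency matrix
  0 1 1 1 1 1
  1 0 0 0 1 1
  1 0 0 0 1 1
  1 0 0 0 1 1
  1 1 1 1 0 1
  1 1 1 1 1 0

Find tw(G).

A width-3 tree decomposition is:
Bags: B1 = {1, 3, 5, 6}  B2 = {1, 2, 5, 6}  B3 = {1, 4, 5, 6}
Tree: B1–B2, B2–B3
The largest bag has 4 vertices, giving width 3; this decomposition certifies tw(G) ≤ 3. Conversely, {1, 2, 5, 6} is a clique of size 4, and the vertices of any clique must share a bag in every tree decomposition; so some bag has ≥ 4 vertices and tw(G) ≥ 3. Therefore the treewidth is 3.

3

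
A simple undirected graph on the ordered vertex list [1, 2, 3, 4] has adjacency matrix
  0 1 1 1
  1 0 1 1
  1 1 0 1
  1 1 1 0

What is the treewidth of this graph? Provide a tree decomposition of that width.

Treewidth 3.
Bags: B1 = {1, 2, 3, 4}
Tree: (single bag)

With just one bag of size 4, the width is 4 − 1 = 3, so tw(G) ≤ 3. Conversely, {1, 2, 3, 4} is a clique of size 4, and the vertices of any clique must share a bag in every tree decomposition; so some bag has ≥ 4 vertices and tw(G) ≥ 3. The upper and lower bounds meet at 3, so that is the treewidth.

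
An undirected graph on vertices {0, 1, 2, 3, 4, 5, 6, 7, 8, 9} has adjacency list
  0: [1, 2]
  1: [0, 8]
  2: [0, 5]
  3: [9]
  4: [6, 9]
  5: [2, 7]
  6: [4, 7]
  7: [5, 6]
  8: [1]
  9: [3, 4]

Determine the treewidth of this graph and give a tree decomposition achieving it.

Treewidth 1.
One such decomposition:
Bags: B1 = {1, 8}  B2 = {0, 1}  B3 = {0, 2}  B4 = {2, 5}  B5 = {5, 7}  B6 = {6, 7}  B7 = {4, 6}  B8 = {4, 9}  B9 = {3, 9}
Tree: B1–B2, B2–B3, B3–B4, B4–B5, B5–B6, B6–B7, B7–B8, B8–B9

The largest bag has 2 vertices, giving width 1; this decomposition certifies tw(G) ≤ 1. Since G has at least one edge (e.g. 8–1), it is not an edgeless graph, so tw(G) ≥ 1. Hence tw(G) = 1 exactly.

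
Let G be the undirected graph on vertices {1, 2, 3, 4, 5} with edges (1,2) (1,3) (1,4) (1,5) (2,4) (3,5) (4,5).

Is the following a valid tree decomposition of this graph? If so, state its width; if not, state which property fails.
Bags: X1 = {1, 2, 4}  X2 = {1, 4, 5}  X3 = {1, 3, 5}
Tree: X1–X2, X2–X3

Yes; width 2.

Every vertex of G appears in some bag (union = {1, 2, 3, 4, 5}); every edge is covered by a bag; and for each vertex v the set of bags containing v is connected in the bag tree. The decomposition is therefore valid. The largest bag has 3 vertices, so the width is 2.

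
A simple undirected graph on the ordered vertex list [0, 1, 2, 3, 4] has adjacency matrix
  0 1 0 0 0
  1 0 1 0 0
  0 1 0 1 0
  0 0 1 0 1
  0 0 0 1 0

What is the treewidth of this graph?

1

A width-1 tree decomposition is:
Bags: B1 = {0, 1}  B2 = {1, 2}  B3 = {2, 3}  B4 = {3, 4}
Tree: B1–B2, B2–B3, B3–B4
Every bag has size at most 2, so the width is 2 − 1 = 1 and tw(G) ≤ 1. G has an edge, so its treewidth is at least 1. Hence tw(G) = 1 exactly.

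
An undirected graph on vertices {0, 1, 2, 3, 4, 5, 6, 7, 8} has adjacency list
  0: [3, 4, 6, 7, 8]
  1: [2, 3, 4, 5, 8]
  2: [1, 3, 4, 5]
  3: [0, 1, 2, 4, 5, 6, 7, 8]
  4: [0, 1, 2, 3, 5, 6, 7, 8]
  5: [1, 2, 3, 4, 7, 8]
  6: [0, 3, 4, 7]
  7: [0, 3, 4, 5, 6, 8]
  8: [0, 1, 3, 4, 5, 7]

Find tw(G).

4

A width-4 tree decomposition is:
Bags: B1 = {1, 3, 4, 5, 8}  B2 = {3, 4, 5, 7, 8}  B3 = {0, 3, 4, 7, 8}  B4 = {1, 2, 3, 4, 5}  B5 = {0, 3, 4, 6, 7}
Tree: B1–B2, B2–B3, B1–B4, B3–B5
The largest bag has 5 vertices, giving width 4; this decomposition certifies tw(G) ≤ 4. For the lower bound, the 5 vertices {0, 3, 4, 7, 8} are pairwise adjacent, and any tree decomposition puts a clique entirely inside one bag — forcing width ≥ 4. Hence tw(G) = 4 exactly.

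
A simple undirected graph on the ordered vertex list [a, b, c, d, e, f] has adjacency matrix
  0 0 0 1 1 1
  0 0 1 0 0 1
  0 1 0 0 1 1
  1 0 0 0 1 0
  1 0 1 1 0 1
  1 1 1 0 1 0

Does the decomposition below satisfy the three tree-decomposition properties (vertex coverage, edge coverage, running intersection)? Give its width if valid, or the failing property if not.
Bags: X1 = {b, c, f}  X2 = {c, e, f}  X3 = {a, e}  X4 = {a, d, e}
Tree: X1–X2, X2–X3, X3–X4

No — edge (f,a) lies in no bag.

A tree decomposition must satisfy three properties: every vertex lies in some bag; for every edge, both endpoints lie together in some bag; and for every vertex, the bags containing it form a connected subtree. Here edge (f,a) lies in no bag, so the decomposition is invalid.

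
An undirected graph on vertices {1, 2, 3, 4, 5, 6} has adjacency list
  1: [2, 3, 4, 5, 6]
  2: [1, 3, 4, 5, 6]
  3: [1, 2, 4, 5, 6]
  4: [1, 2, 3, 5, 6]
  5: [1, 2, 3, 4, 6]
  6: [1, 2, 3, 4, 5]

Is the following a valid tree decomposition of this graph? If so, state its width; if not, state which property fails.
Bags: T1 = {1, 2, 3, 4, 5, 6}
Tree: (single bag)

Yes; width 5.

Every vertex of G appears in some bag (union = {1, 2, 3, 4, 5, 6}); every edge is covered by a bag; and for each vertex v the set of bags containing v is connected in the bag tree. The decomposition is therefore valid. The largest bag has 6 vertices, so the width is 5.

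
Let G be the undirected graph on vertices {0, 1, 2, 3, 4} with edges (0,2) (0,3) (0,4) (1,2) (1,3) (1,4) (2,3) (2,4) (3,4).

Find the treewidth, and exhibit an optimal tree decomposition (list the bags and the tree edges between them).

Each bag holds 4 vertices, so the decomposition has width 3, which upper-bounds the treewidth. On the other hand G contains the 4-clique {0, 2, 3, 4}. A clique must lie in a single bag of any decomposition, so no decomposition can have width below 3. Combining the bounds, tw(G) = 3.

Treewidth 3.
One optimal decomposition is:
Bags: B1 = {0, 2, 3, 4}  B2 = {1, 2, 3, 4}
Tree: B1–B2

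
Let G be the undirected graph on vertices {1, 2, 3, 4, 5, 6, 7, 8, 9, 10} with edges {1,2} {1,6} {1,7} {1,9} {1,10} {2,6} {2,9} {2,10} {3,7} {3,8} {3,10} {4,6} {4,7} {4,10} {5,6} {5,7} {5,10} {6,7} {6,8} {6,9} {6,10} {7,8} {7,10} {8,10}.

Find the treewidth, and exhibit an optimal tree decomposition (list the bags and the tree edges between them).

The largest bag has 4 vertices, giving width 3; this decomposition certifies tw(G) ≤ 3. Conversely, {3, 7, 8, 10} is a clique of size 4, and the vertices of any clique must share a bag in every tree decomposition; so some bag has ≥ 4 vertices and tw(G) ≥ 3. Therefore the treewidth is 3.

Treewidth 3.
Bags: B1 = {1, 6, 7, 10}  B2 = {6, 7, 8, 10}  B3 = {3, 7, 8, 10}  B4 = {4, 6, 7, 10}  B5 = {1, 2, 6, 10}  B6 = {1, 2, 6, 9}  B7 = {5, 6, 7, 10}
Tree: B1–B2, B2–B3, B1–B4, B1–B5, B5–B6, B1–B7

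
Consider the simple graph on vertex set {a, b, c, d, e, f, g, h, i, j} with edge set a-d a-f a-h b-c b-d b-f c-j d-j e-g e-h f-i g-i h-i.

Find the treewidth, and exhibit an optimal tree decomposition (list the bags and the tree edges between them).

Treewidth 2.
One optimal decomposition is:
Bags: B1 = {e, g, i}  B2 = {e, h, i}  B3 = {f, h, i}  B4 = {a, f, h}  B5 = {a, b, f}  B6 = {a, b, d}  B7 = {b, c, d}  B8 = {c, d, j}
Tree: B1–B2, B2–B3, B3–B4, B4–B5, B5–B6, B6–B7, B7–B8

Each bag holds 3 vertices, so the decomposition has width 2, which upper-bounds the treewidth. For the lower bound, G contains the cycle g–e–h–i–g, so G is not a forest; only forests have treewidth ≤ 1, hence tw(G) ≥ 2. Hence tw(G) = 2 exactly.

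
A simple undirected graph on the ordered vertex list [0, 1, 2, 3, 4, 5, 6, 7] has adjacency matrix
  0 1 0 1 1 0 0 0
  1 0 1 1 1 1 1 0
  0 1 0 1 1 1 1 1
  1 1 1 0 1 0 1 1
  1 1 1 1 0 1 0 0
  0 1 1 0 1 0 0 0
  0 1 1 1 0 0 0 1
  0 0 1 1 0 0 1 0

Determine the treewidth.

3

A width-3 tree decomposition is:
Bags: B1 = {0, 1, 3, 4}  B2 = {1, 2, 3, 4}  B3 = {1, 2, 3, 6}  B4 = {2, 3, 6, 7}  B5 = {1, 2, 4, 5}
Tree: B1–B2, B2–B3, B3–B4, B2–B5
Each bag holds 4 vertices, so the decomposition has width 3, which upper-bounds the treewidth. Conversely, {0, 1, 3, 4} is a clique of size 4, and the vertices of any clique must share a bag in every tree decomposition; so some bag has ≥ 4 vertices and tw(G) ≥ 3. Hence tw(G) = 3 exactly.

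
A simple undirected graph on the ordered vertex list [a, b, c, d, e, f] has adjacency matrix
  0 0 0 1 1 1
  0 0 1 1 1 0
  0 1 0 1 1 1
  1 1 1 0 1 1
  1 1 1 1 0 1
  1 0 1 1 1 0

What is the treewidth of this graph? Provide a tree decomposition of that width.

Treewidth 3.
One optimal decomposition is:
Bags: B1 = {b, c, d, e}  B2 = {c, d, e, f}  B3 = {a, d, e, f}
Tree: B1–B2, B2–B3

Every bag has size at most 4, so the width is 4 − 1 = 3 and tw(G) ≤ 3. On the other hand G contains the 4-clique {c, d, e, f}. A clique must lie in a single bag of any decomposition, so no decomposition can have width below 3. Therefore the treewidth is 3.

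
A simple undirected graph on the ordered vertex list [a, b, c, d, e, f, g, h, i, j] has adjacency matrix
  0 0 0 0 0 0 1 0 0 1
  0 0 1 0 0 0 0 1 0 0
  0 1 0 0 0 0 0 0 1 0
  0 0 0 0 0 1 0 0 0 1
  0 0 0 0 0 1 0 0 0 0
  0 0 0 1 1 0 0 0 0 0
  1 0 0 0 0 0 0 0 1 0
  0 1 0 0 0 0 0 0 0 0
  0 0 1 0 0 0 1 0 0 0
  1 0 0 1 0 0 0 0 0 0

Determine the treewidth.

A width-1 tree decomposition is:
Bags: B1 = {b, h}  B2 = {b, c}  B3 = {c, i}  B4 = {g, i}  B5 = {a, g}  B6 = {a, j}  B7 = {d, j}  B8 = {d, f}  B9 = {e, f}
Tree: B1–B2, B2–B3, B3–B4, B4–B5, B5–B6, B6–B7, B7–B8, B8–B9
Each bag holds 2 vertices, so the decomposition has width 1, which upper-bounds the treewidth. Since G has at least one edge (e.g. h–b), it is not an edgeless graph, so tw(G) ≥ 1. The upper and lower bounds meet at 1, so that is the treewidth.

1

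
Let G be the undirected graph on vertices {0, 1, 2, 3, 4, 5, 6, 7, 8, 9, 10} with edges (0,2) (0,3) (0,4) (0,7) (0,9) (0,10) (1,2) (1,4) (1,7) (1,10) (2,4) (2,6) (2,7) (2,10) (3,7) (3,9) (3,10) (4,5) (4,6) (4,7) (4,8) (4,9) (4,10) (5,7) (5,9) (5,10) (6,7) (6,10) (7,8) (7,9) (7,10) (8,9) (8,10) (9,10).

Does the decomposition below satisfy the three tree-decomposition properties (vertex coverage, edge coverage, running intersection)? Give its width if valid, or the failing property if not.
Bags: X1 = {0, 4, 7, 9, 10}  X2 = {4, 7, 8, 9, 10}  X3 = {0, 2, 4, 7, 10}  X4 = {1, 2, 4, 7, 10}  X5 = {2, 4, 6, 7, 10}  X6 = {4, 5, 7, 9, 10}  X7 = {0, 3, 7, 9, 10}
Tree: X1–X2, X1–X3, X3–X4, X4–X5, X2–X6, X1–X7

Yes; width 4.

Checking the three conditions: (i) the bags cover all of {0, 1, 2, 3, 4, 5, 6, 7, 8, 9, 10}; (ii) for each edge, some bag contains both endpoints; (iii) the bags containing any fixed vertex form a subtree. All hold, so the decomposition is valid with width 5 − 1 = 4.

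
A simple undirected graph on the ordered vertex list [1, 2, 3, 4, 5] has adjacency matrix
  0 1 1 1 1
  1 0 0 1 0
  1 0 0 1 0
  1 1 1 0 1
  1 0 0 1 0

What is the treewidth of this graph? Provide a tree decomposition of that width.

Treewidth 2.
One optimal decomposition is:
Bags: B1 = {1, 3, 4}  B2 = {1, 4, 5}  B3 = {1, 2, 4}
Tree: B1–B2, B1–B3

Every bag has size at most 3, so the width is 3 − 1 = 2 and tw(G) ≤ 2. On the other hand G contains the 3-clique {1, 2, 4}. A clique must lie in a single bag of any decomposition, so no decomposition can have width below 2. The upper and lower bounds meet at 2, so that is the treewidth.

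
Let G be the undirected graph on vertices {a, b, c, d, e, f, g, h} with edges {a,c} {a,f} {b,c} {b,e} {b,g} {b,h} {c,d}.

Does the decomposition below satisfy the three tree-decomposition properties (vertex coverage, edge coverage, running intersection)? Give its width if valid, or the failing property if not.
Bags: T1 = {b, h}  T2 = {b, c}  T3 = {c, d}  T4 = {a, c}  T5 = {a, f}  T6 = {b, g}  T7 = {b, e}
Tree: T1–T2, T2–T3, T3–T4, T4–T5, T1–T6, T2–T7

Every vertex of G appears in some bag (union = {a, b, c, d, e, f, g, h}); every edge is covered by a bag; and for each vertex v the set of bags containing v is connected in the bag tree. The decomposition is therefore valid. The largest bag has 2 vertices, so the width is 1.

Yes; width 1.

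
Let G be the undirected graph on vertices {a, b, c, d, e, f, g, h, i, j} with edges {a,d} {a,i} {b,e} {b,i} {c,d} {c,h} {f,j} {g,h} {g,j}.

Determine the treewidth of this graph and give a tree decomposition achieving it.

The largest bag has 2 vertices, giving width 1; this decomposition certifies tw(G) ≤ 1. Any graph with an edge has treewidth ≥ 1, and G has the edge f–j. The upper and lower bounds meet at 1, so that is the treewidth.

Treewidth 1.
Bags: B1 = {f, j}  B2 = {g, j}  B3 = {g, h}  B4 = {c, h}  B5 = {c, d}  B6 = {a, d}  B7 = {a, i}  B8 = {b, i}  B9 = {b, e}
Tree: B1–B2, B2–B3, B3–B4, B4–B5, B5–B6, B6–B7, B7–B8, B8–B9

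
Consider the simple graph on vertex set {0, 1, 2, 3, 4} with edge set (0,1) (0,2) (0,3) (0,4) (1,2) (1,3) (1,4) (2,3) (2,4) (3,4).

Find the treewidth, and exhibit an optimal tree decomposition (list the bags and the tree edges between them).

A single bag containing all 5 vertices is trivially a valid decomposition of width 4. On the other hand G contains the 5-clique {0, 1, 2, 3, 4}. A clique must lie in a single bag of any decomposition, so no decomposition can have width below 4. Hence tw(G) = 4 exactly.

Treewidth 4.
One optimal decomposition is:
Bags: B1 = {0, 1, 2, 3, 4}
Tree: (single bag)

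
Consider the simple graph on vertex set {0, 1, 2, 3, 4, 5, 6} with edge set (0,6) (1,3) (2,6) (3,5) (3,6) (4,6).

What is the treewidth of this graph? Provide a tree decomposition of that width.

Each bag holds 2 vertices, so the decomposition has width 1, which upper-bounds the treewidth. Since G has at least one edge (e.g. 2–6), it is not an edgeless graph, so tw(G) ≥ 1. Combining the bounds, tw(G) = 1.

Treewidth 1.
One optimal decomposition is:
Bags: B1 = {2, 6}  B2 = {3, 6}  B3 = {1, 3}  B4 = {4, 6}  B5 = {3, 5}  B6 = {0, 6}
Tree: B1–B2, B2–B3, B2–B4, B2–B5, B1–B6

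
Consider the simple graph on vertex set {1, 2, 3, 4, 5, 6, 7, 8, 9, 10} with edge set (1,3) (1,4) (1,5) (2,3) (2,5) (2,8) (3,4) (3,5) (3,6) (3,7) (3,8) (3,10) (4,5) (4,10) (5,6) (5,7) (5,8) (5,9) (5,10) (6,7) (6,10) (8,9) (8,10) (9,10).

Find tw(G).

A width-3 tree decomposition is:
Bags: B1 = {3, 5, 6, 10}  B2 = {3, 5, 8, 10}  B3 = {3, 5, 6, 7}  B4 = {3, 4, 5, 10}  B5 = {2, 3, 5, 8}  B6 = {5, 8, 9, 10}  B7 = {1, 3, 4, 5}
Tree: B1–B2, B1–B3, B1–B4, B2–B5, B2–B6, B4–B7
The largest bag has 4 vertices, giving width 3; this decomposition certifies tw(G) ≤ 3. On the other hand G contains the 4-clique {5, 8, 9, 10}. A clique must lie in a single bag of any decomposition, so no decomposition can have width below 3. Therefore the treewidth is 3.

3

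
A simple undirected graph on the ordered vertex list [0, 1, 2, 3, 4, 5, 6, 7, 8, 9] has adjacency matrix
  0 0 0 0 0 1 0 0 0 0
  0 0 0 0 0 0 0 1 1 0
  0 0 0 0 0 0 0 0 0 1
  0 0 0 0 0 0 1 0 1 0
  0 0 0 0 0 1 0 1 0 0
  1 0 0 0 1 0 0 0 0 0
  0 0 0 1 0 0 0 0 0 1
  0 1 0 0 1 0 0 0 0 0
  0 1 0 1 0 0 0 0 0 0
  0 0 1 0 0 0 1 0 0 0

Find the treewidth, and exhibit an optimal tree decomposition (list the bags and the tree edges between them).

Each bag holds 2 vertices, so the decomposition has width 1, which upper-bounds the treewidth. Since G has at least one edge (e.g. 2–9), it is not an edgeless graph, so tw(G) ≥ 1. Therefore the treewidth is 1.

Treewidth 1.
Bags: B1 = {2, 9}  B2 = {6, 9}  B3 = {3, 6}  B4 = {3, 8}  B5 = {1, 8}  B6 = {1, 7}  B7 = {4, 7}  B8 = {4, 5}  B9 = {0, 5}
Tree: B1–B2, B2–B3, B3–B4, B4–B5, B5–B6, B6–B7, B7–B8, B8–B9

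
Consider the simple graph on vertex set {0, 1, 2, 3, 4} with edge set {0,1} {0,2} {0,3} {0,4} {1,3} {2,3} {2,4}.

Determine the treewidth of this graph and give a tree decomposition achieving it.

Each bag holds 3 vertices, so the decomposition has width 2, which upper-bounds the treewidth. Conversely, {0, 1, 3} is a clique of size 3, and the vertices of any clique must share a bag in every tree decomposition; so some bag has ≥ 3 vertices and tw(G) ≥ 2. Therefore the treewidth is 2.

Treewidth 2.
Bags: B1 = {0, 1, 3}  B2 = {0, 2, 3}  B3 = {0, 2, 4}
Tree: B1–B2, B2–B3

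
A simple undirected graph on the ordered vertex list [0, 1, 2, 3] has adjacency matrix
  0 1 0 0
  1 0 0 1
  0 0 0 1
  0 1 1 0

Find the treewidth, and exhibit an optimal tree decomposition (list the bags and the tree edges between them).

Treewidth 1.
Bags: B1 = {1, 3}  B2 = {2, 3}  B3 = {0, 1}
Tree: B1–B2, B1–B3

Every bag has size at most 2, so the width is 2 − 1 = 1 and tw(G) ≤ 1. Since G has at least one edge (e.g. 3–1), it is not an edgeless graph, so tw(G) ≥ 1. The upper and lower bounds meet at 1, so that is the treewidth.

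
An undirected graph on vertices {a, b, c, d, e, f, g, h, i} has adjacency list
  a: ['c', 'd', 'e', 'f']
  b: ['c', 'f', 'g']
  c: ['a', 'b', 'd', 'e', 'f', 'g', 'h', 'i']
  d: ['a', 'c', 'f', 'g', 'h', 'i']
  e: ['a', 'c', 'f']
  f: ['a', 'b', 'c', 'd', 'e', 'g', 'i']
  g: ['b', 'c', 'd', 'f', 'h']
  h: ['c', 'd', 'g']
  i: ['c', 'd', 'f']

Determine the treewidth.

3

A width-3 tree decomposition is:
Bags: B1 = {c, d, f, g}  B2 = {c, d, f, i}  B3 = {a, c, d, f}  B4 = {c, d, g, h}  B5 = {a, c, e, f}  B6 = {b, c, f, g}
Tree: B1–B2, B2–B3, B1–B4, B3–B5, B1–B6
Every bag has size at most 4, so the width is 4 − 1 = 3 and tw(G) ≤ 3. On the other hand G contains the 4-clique {c, d, g, h}. A clique must lie in a single bag of any decomposition, so no decomposition can have width below 3. The upper and lower bounds meet at 3, so that is the treewidth.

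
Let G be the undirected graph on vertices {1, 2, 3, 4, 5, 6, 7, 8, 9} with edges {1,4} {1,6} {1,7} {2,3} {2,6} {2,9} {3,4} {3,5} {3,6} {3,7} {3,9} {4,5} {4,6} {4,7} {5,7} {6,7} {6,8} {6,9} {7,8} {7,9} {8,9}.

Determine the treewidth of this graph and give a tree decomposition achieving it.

Each bag holds 4 vertices, so the decomposition has width 3, which upper-bounds the treewidth. For the lower bound, the 4 vertices {3, 4, 5, 7} are pairwise adjacent, and any tree decomposition puts a clique entirely inside one bag — forcing width ≥ 3. The upper and lower bounds meet at 3, so that is the treewidth.

Treewidth 3.
One optimal decomposition is:
Bags: B1 = {3, 4, 6, 7}  B2 = {3, 6, 7, 9}  B3 = {2, 3, 6, 9}  B4 = {1, 4, 6, 7}  B5 = {3, 4, 5, 7}  B6 = {6, 7, 8, 9}
Tree: B1–B2, B2–B3, B1–B4, B1–B5, B2–B6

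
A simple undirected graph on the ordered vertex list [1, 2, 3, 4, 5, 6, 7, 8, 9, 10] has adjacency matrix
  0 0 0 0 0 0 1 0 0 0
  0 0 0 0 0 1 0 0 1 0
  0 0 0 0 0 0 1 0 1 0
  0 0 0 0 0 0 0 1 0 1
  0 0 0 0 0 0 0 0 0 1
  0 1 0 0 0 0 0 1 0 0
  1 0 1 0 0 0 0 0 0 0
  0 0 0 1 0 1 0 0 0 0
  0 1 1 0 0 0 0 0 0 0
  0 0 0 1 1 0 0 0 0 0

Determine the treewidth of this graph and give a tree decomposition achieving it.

Treewidth 1.
One optimal decomposition is:
Bags: B1 = {5, 10}  B2 = {4, 10}  B3 = {4, 8}  B4 = {6, 8}  B5 = {2, 6}  B6 = {2, 9}  B7 = {3, 9}  B8 = {3, 7}  B9 = {1, 7}
Tree: B1–B2, B2–B3, B3–B4, B4–B5, B5–B6, B6–B7, B7–B8, B8–B9

Each bag holds 2 vertices, so the decomposition has width 1, which upper-bounds the treewidth. Any graph with an edge has treewidth ≥ 1, and G has the edge 5–10. Hence tw(G) = 1 exactly.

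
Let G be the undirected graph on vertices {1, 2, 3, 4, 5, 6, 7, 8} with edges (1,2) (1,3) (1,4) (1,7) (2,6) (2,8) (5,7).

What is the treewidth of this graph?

1

A width-1 tree decomposition is:
Bags: B1 = {1, 3}  B2 = {1, 2}  B3 = {2, 6}  B4 = {2, 8}  B5 = {1, 7}  B6 = {5, 7}  B7 = {1, 4}
Tree: B1–B2, B2–B3, B3–B4, B2–B5, B5–B6, B5–B7
Every bag has size at most 2, so the width is 2 − 1 = 1 and tw(G) ≤ 1. Any graph with an edge has treewidth ≥ 1, and G has the edge 3–1. The upper and lower bounds meet at 1, so that is the treewidth.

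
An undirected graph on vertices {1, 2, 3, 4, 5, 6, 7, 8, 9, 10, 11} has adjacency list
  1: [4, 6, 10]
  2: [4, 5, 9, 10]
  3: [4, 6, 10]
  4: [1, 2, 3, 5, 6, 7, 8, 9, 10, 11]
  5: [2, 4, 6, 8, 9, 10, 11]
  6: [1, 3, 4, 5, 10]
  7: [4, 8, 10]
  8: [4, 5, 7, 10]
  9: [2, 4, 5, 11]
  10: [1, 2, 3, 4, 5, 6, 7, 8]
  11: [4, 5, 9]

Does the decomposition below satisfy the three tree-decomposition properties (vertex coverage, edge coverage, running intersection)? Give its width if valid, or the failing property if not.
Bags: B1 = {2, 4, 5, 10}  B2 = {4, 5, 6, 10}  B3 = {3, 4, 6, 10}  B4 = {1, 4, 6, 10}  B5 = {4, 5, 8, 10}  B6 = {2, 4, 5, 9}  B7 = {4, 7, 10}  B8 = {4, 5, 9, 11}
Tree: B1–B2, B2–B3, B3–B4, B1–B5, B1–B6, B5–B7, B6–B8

A tree decomposition must satisfy three properties: every vertex lies in some bag; for every edge, both endpoints lie together in some bag; and for every vertex, the bags containing it form a connected subtree. Here edge (8,7) lies in no bag, so the decomposition is invalid.

No — edge (8,7) lies in no bag.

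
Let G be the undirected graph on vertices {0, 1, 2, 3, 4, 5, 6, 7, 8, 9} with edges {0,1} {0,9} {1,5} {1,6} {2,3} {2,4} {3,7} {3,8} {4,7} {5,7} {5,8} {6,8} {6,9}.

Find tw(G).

A width-2 tree decomposition is:
Bags: B1 = {0, 6, 9}  B2 = {0, 1, 6}  B3 = {1, 6, 8}  B4 = {1, 5, 8}  B5 = {3, 5, 8}  B6 = {3, 5, 7}  B7 = {2, 3, 7}  B8 = {2, 4, 7}
Tree: B1–B2, B2–B3, B3–B4, B4–B5, B5–B6, B6–B7, B7–B8
The largest bag has 3 vertices, giving width 2; this decomposition certifies tw(G) ≤ 2. Since 9–0–1–6–9 is a cycle in G, G is not acyclic. Forests are exactly the graphs of treewidth ≤ 1, so tw(G) ≥ 2. Hence tw(G) = 2 exactly.

2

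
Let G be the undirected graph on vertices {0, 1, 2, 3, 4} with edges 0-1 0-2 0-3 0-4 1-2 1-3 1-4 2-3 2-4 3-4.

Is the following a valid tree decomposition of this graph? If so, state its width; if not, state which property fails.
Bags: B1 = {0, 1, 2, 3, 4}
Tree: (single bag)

Vertex coverage: the bags together contain {0, 1, 2, 3, 4}, the full vertex set. Edge coverage: each edge of G has both endpoints in at least one bag. Running intersection: for every vertex, the bags containing it form a connected subtree. All three properties hold, so this is a valid tree decomposition of width max|bag| − 1 = 4, and hence tw(G) ≤ 4.

Yes; width 4.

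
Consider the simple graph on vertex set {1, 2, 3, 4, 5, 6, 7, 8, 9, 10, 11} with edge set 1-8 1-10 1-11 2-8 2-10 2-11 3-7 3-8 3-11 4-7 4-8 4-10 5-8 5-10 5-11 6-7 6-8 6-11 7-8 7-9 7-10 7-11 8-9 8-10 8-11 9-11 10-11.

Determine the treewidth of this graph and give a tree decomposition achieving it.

Treewidth 3.
Bags: B1 = {2, 8, 10, 11}  B2 = {5, 8, 10, 11}  B3 = {7, 8, 10, 11}  B4 = {3, 7, 8, 11}  B5 = {4, 7, 8, 10}  B6 = {6, 7, 8, 11}  B7 = {1, 8, 10, 11}  B8 = {7, 8, 9, 11}
Tree: B1–B2, B1–B3, B3–B4, B3–B5, B3–B6, B1–B7, B4–B8

Every bag has size at most 4, so the width is 4 − 1 = 3 and tw(G) ≤ 3. Conversely, {1, 8, 10, 11} is a clique of size 4, and the vertices of any clique must share a bag in every tree decomposition; so some bag has ≥ 4 vertices and tw(G) ≥ 3. Combining the bounds, tw(G) = 3.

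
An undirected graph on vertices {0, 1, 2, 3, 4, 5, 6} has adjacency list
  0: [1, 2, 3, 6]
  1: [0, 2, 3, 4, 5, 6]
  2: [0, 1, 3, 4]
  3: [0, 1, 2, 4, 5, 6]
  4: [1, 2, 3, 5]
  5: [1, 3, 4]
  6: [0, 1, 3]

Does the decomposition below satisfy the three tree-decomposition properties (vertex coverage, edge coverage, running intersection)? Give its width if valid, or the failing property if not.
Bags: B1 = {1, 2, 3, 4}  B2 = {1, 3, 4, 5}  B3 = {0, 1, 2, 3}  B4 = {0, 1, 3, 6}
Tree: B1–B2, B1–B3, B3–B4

Yes; width 3.

Vertex coverage: the bags together contain {0, 1, 2, 3, 4, 5, 6}, the full vertex set. Edge coverage: each edge of G has both endpoints in at least one bag. Running intersection: for every vertex, the bags containing it form a connected subtree. All three properties hold, so this is a valid tree decomposition of width max|bag| − 1 = 3, and hence tw(G) ≤ 3.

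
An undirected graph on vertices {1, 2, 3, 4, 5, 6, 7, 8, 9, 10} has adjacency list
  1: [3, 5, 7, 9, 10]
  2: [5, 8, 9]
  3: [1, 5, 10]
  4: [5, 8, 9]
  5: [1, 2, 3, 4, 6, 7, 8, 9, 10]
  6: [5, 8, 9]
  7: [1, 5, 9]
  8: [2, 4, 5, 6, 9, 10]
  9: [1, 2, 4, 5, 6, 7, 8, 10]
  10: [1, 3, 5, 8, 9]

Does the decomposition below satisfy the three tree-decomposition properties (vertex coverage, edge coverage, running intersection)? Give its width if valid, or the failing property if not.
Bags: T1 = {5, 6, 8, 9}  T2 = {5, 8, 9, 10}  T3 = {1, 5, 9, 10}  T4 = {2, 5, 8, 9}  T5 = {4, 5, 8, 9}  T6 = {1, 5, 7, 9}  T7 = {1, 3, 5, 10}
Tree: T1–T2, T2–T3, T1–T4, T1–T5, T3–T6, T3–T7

Yes; width 3.

Checking the three conditions: (i) the bags cover all of {1, 2, 3, 4, 5, 6, 7, 8, 9, 10}; (ii) for each edge, some bag contains both endpoints; (iii) the bags containing any fixed vertex form a subtree. All hold, so the decomposition is valid with width 4 − 1 = 3.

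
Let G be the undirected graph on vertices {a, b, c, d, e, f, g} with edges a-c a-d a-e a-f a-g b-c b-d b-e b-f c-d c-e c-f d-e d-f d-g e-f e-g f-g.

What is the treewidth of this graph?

4

A width-4 tree decomposition is:
Bags: B1 = {a, d, e, f, g}  B2 = {a, c, d, e, f}  B3 = {b, c, d, e, f}
Tree: B1–B2, B2–B3
The largest bag has 5 vertices, giving width 4; this decomposition certifies tw(G) ≤ 4. On the other hand G contains the 5-clique {a, d, e, f, g}. A clique must lie in a single bag of any decomposition, so no decomposition can have width below 4. Therefore the treewidth is 4.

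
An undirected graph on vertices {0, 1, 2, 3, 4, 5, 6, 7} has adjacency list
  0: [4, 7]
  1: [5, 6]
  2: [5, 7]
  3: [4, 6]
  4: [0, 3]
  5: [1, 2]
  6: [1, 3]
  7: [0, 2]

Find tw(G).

2

A width-2 tree decomposition is:
Bags: B1 = {1, 2, 5}  B2 = {1, 2, 6}  B3 = {2, 3, 6}  B4 = {2, 3, 4}  B5 = {0, 2, 4}  B6 = {0, 2, 7}
Tree: B1–B2, B2–B3, B3–B4, B4–B5, B5–B6
Every bag has size at most 3, so the width is 3 − 1 = 2 and tw(G) ≤ 2. The edges 2–5–1–6–3–4–0–7–2 form a cycle, so G is not a tree and its treewidth is at least 2. The upper and lower bounds meet at 2, so that is the treewidth.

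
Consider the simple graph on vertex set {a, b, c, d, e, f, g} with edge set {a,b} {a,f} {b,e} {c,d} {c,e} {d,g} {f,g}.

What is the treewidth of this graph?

2

A width-2 tree decomposition is:
Bags: B1 = {c, d, e}  B2 = {b, d, e}  B3 = {a, b, d}  B4 = {a, d, f}  B5 = {d, f, g}
Tree: B1–B2, B2–B3, B3–B4, B4–B5
Each bag holds 3 vertices, so the decomposition has width 2, which upper-bounds the treewidth. The edges d–c–e–b–a–f–g–d form a cycle, so G is not a tree and its treewidth is at least 2. Hence tw(G) = 2 exactly.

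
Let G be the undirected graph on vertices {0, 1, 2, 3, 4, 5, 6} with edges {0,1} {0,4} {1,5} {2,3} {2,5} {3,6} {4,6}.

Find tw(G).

2

A width-2 tree decomposition is:
Bags: B1 = {0, 4, 6}  B2 = {0, 3, 6}  B3 = {0, 2, 3}  B4 = {0, 2, 5}  B5 = {0, 1, 5}
Tree: B1–B2, B2–B3, B3–B4, B4–B5
Every bag has size at most 3, so the width is 3 − 1 = 2 and tw(G) ≤ 2. Since 0–4–6–3–2–5–1–0 is a cycle in G, G is not acyclic. Forests are exactly the graphs of treewidth ≤ 1, so tw(G) ≥ 2. Combining the bounds, tw(G) = 2.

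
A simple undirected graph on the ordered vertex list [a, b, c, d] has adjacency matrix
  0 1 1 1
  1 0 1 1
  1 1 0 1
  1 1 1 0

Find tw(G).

3

A width-3 tree decomposition is:
Bags: B1 = {a, b, c, d}
Tree: (single bag)
With just one bag of size 4, the width is 4 − 1 = 3, so tw(G) ≤ 3. On the other hand G contains the 4-clique {a, b, c, d}. A clique must lie in a single bag of any decomposition, so no decomposition can have width below 3. Hence tw(G) = 3 exactly.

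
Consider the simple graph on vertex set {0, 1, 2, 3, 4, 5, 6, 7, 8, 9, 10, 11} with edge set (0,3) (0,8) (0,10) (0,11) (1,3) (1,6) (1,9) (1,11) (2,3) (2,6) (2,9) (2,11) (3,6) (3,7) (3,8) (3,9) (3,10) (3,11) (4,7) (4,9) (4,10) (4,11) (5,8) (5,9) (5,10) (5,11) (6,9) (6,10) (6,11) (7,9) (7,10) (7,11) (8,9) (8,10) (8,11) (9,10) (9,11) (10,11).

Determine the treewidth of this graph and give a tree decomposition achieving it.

The largest bag has 5 vertices, giving width 4; this decomposition certifies tw(G) ≤ 4. Conversely, {0, 3, 8, 10, 11} is a clique of size 5, and the vertices of any clique must share a bag in every tree decomposition; so some bag has ≥ 5 vertices and tw(G) ≥ 4. Therefore the treewidth is 4.

Treewidth 4.
Bags: B1 = {3, 8, 9, 10, 11}  B2 = {3, 6, 9, 10, 11}  B3 = {1, 3, 6, 9, 11}  B4 = {3, 7, 9, 10, 11}  B5 = {0, 3, 8, 10, 11}  B6 = {2, 3, 6, 9, 11}  B7 = {5, 8, 9, 10, 11}  B8 = {4, 7, 9, 10, 11}
Tree: B1–B2, B2–B3, B1–B4, B1–B5, B2–B6, B1–B7, B4–B8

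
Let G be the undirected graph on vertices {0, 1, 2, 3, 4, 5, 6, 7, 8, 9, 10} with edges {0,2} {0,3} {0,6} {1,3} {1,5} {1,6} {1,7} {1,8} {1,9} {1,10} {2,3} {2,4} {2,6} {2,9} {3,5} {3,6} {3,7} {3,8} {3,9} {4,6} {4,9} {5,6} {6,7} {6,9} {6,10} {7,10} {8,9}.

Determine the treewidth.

3

A width-3 tree decomposition is:
Bags: B1 = {1, 6, 7, 10}  B2 = {1, 3, 6, 7}  B3 = {1, 3, 5, 6}  B4 = {1, 3, 6, 9}  B5 = {2, 3, 6, 9}  B6 = {1, 3, 8, 9}  B7 = {2, 4, 6, 9}  B8 = {0, 2, 3, 6}
Tree: B1–B2, B2–B3, B3–B4, B4–B5, B4–B6, B5–B7, B5–B8
Each bag holds 4 vertices, so the decomposition has width 3, which upper-bounds the treewidth. On the other hand G contains the 4-clique {1, 3, 8, 9}. A clique must lie in a single bag of any decomposition, so no decomposition can have width below 3. Hence tw(G) = 3 exactly.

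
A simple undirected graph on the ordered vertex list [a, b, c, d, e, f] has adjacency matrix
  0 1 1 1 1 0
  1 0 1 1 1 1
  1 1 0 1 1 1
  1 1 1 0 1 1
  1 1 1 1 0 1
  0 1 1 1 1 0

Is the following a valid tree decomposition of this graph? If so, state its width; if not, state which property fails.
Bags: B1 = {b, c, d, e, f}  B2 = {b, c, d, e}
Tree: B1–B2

A tree decomposition must satisfy three properties: every vertex lies in some bag; for every edge, both endpoints lie together in some bag; and for every vertex, the bags containing it form a connected subtree. Here vertex a appears in no bag, so the decomposition is invalid.

No — vertex a appears in no bag.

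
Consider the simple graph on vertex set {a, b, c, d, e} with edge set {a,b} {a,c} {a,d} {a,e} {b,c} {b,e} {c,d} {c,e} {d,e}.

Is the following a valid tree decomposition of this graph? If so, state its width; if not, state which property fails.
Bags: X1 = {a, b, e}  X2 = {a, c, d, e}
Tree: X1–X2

No — edge (c,b) lies in no bag.

A tree decomposition must satisfy three properties: every vertex lies in some bag; for every edge, both endpoints lie together in some bag; and for every vertex, the bags containing it form a connected subtree. Here edge (c,b) lies in no bag, so the decomposition is invalid.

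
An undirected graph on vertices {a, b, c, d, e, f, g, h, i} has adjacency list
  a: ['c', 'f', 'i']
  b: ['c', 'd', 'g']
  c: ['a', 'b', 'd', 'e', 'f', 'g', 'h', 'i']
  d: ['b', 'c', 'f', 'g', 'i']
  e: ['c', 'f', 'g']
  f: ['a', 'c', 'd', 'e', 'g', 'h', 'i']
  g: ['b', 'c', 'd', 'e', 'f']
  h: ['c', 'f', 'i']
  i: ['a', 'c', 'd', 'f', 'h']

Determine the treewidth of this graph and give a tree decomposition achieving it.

Treewidth 3.
One optimal decomposition is:
Bags: B1 = {c, d, f, g}  B2 = {c, d, f, i}  B3 = {b, c, d, g}  B4 = {a, c, f, i}  B5 = {c, f, h, i}  B6 = {c, e, f, g}
Tree: B1–B2, B1–B3, B2–B4, B2–B5, B1–B6

The largest bag has 4 vertices, giving width 3; this decomposition certifies tw(G) ≤ 3. For the lower bound, the 4 vertices {c, d, f, g} are pairwise adjacent, and any tree decomposition puts a clique entirely inside one bag — forcing width ≥ 3. The upper and lower bounds meet at 3, so that is the treewidth.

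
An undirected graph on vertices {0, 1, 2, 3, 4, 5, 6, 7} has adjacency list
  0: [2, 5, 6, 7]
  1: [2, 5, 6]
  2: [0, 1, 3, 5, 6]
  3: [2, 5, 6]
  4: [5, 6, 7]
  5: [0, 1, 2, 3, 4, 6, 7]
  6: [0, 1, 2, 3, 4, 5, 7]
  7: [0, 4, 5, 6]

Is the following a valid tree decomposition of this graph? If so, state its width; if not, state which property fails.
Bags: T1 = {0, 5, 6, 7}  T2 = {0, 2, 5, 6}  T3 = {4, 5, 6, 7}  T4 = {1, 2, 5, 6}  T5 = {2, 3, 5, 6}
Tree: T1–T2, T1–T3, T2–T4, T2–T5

Yes; width 3.

Every vertex of G appears in some bag (union = {0, 1, 2, 3, 4, 5, 6, 7}); every edge is covered by a bag; and for each vertex v the set of bags containing v is connected in the bag tree. The decomposition is therefore valid. The largest bag has 4 vertices, so the width is 3.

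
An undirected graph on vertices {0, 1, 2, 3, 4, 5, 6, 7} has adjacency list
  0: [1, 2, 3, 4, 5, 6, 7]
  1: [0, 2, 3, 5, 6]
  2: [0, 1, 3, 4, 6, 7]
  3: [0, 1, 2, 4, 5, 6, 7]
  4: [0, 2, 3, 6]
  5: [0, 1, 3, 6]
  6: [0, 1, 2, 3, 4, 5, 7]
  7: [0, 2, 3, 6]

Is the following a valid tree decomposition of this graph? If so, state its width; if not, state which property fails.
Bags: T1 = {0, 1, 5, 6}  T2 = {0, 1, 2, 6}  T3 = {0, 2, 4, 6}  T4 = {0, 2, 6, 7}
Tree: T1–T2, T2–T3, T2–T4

No — vertex 3 appears in no bag.

A tree decomposition must satisfy three properties: every vertex lies in some bag; for every edge, both endpoints lie together in some bag; and for every vertex, the bags containing it form a connected subtree. Here vertex 3 appears in no bag, so the decomposition is invalid.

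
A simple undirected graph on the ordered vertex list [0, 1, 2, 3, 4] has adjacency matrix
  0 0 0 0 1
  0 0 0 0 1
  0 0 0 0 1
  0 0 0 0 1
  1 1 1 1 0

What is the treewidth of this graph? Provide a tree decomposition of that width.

Treewidth 1.
One optimal decomposition is:
Bags: B1 = {1, 4}  B2 = {2, 4}  B3 = {0, 4}  B4 = {3, 4}
Tree: B1–B2, B2–B3, B1–B4

Each bag holds 2 vertices, so the decomposition has width 1, which upper-bounds the treewidth. G has an edge, so its treewidth is at least 1. Therefore the treewidth is 1.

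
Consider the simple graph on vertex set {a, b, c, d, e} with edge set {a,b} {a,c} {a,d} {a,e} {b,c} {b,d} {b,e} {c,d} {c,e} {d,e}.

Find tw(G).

4

A width-4 tree decomposition is:
Bags: B1 = {a, b, c, d, e}
Tree: (single bag)
A single bag containing all 5 vertices is trivially a valid decomposition of width 4. On the other hand G contains the 5-clique {a, b, c, d, e}. A clique must lie in a single bag of any decomposition, so no decomposition can have width below 4. The upper and lower bounds meet at 4, so that is the treewidth.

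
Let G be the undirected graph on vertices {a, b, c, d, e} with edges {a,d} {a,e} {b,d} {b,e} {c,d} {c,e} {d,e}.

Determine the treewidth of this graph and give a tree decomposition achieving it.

Every bag has size at most 3, so the width is 3 − 1 = 2 and tw(G) ≤ 2. Conversely, {c, d, e} is a clique of size 3, and the vertices of any clique must share a bag in every tree decomposition; so some bag has ≥ 3 vertices and tw(G) ≥ 2. Combining the bounds, tw(G) = 2.

Treewidth 2.
Bags: B1 = {b, d, e}  B2 = {a, d, e}  B3 = {c, d, e}
Tree: B1–B2, B2–B3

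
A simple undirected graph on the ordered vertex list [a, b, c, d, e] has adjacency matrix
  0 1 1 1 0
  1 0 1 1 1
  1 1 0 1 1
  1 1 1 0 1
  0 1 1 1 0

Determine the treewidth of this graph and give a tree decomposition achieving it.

Treewidth 3.
Bags: B1 = {a, b, c, d}  B2 = {b, c, d, e}
Tree: B1–B2

Each bag holds 4 vertices, so the decomposition has width 3, which upper-bounds the treewidth. For the lower bound, the 4 vertices {b, c, d, e} are pairwise adjacent, and any tree decomposition puts a clique entirely inside one bag — forcing width ≥ 3. Hence tw(G) = 3 exactly.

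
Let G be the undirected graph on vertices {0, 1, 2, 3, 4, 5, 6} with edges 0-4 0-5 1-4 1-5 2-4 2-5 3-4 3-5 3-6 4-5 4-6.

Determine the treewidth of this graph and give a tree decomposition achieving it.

The largest bag has 3 vertices, giving width 2; this decomposition certifies tw(G) ≤ 2. For the lower bound, the 3 vertices {0, 4, 5} are pairwise adjacent, and any tree decomposition puts a clique entirely inside one bag — forcing width ≥ 2. Hence tw(G) = 2 exactly.

Treewidth 2.
Bags: B1 = {3, 4, 5}  B2 = {0, 4, 5}  B3 = {2, 4, 5}  B4 = {1, 4, 5}  B5 = {3, 4, 6}
Tree: B1–B2, B1–B3, B2–B4, B1–B5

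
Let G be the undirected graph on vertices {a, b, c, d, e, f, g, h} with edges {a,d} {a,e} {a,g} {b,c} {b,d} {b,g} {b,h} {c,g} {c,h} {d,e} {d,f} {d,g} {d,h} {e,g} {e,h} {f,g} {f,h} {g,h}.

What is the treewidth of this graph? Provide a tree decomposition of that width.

Each bag holds 4 vertices, so the decomposition has width 3, which upper-bounds the treewidth. Conversely, {d, e, g, h} is a clique of size 4, and the vertices of any clique must share a bag in every tree decomposition; so some bag has ≥ 4 vertices and tw(G) ≥ 3. Combining the bounds, tw(G) = 3.

Treewidth 3.
Bags: B1 = {b, d, g, h}  B2 = {d, e, g, h}  B3 = {d, f, g, h}  B4 = {a, d, e, g}  B5 = {b, c, g, h}
Tree: B1–B2, B2–B3, B2–B4, B1–B5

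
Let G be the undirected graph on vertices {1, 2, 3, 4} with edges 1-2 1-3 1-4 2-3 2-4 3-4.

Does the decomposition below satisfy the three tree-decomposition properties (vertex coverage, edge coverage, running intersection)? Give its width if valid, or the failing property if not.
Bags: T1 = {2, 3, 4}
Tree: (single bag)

A tree decomposition must satisfy three properties: every vertex lies in some bag; for every edge, both endpoints lie together in some bag; and for every vertex, the bags containing it form a connected subtree. Here vertex 1 appears in no bag, so the decomposition is invalid.

No — vertex 1 appears in no bag.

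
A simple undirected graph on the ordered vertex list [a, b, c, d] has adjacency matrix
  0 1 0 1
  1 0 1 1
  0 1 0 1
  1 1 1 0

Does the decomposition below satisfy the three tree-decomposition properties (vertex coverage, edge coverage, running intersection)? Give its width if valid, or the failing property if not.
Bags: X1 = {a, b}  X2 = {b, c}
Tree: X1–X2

No — vertex d appears in no bag.

A tree decomposition must satisfy three properties: every vertex lies in some bag; for every edge, both endpoints lie together in some bag; and for every vertex, the bags containing it form a connected subtree. Here vertex d appears in no bag, so the decomposition is invalid.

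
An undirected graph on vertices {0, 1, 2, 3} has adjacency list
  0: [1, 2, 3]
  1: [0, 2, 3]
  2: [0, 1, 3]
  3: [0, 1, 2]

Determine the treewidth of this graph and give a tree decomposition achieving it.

Treewidth 3.
One optimal decomposition is:
Bags: B1 = {0, 1, 2, 3}
Tree: (single bag)

A single bag containing all 4 vertices is trivially a valid decomposition of width 3. For the lower bound, the 4 vertices {0, 1, 2, 3} are pairwise adjacent, and any tree decomposition puts a clique entirely inside one bag — forcing width ≥ 3. Combining the bounds, tw(G) = 3.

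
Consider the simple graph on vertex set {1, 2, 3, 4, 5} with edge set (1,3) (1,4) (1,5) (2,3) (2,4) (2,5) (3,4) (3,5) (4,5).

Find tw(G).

3

A width-3 tree decomposition is:
Bags: B1 = {2, 3, 4, 5}  B2 = {1, 3, 4, 5}
Tree: B1–B2
Each bag holds 4 vertices, so the decomposition has width 3, which upper-bounds the treewidth. For the lower bound, the 4 vertices {1, 3, 4, 5} are pairwise adjacent, and any tree decomposition puts a clique entirely inside one bag — forcing width ≥ 3. Hence tw(G) = 3 exactly.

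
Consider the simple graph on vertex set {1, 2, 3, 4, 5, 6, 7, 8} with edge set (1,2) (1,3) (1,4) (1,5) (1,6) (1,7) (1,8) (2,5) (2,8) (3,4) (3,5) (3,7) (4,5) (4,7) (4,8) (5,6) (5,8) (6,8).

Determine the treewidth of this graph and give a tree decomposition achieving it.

Treewidth 3.
One such decomposition:
Bags: B1 = {1, 3, 4, 7}  B2 = {1, 3, 4, 5}  B3 = {1, 4, 5, 8}  B4 = {1, 5, 6, 8}  B5 = {1, 2, 5, 8}
Tree: B1–B2, B2–B3, B3–B4, B4–B5

Each bag holds 4 vertices, so the decomposition has width 3, which upper-bounds the treewidth. On the other hand G contains the 4-clique {1, 2, 5, 8}. A clique must lie in a single bag of any decomposition, so no decomposition can have width below 3. Combining the bounds, tw(G) = 3.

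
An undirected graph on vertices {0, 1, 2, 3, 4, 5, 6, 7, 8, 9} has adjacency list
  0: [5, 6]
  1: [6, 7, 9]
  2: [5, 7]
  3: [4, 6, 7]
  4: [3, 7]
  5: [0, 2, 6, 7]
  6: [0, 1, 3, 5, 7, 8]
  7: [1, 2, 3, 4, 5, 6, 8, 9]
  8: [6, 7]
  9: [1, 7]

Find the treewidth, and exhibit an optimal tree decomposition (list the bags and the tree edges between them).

Treewidth 2.
One optimal decomposition is:
Bags: B1 = {1, 6, 7}  B2 = {3, 6, 7}  B3 = {5, 6, 7}  B4 = {6, 7, 8}  B5 = {0, 5, 6}  B6 = {2, 5, 7}  B7 = {3, 4, 7}  B8 = {1, 7, 9}
Tree: B1–B2, B1–B3, B3–B4, B3–B5, B3–B6, B2–B7, B1–B8

Every bag has size at most 3, so the width is 3 − 1 = 2 and tw(G) ≤ 2. For the lower bound, the 3 vertices {0, 5, 6} are pairwise adjacent, and any tree decomposition puts a clique entirely inside one bag — forcing width ≥ 2. The upper and lower bounds meet at 2, so that is the treewidth.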